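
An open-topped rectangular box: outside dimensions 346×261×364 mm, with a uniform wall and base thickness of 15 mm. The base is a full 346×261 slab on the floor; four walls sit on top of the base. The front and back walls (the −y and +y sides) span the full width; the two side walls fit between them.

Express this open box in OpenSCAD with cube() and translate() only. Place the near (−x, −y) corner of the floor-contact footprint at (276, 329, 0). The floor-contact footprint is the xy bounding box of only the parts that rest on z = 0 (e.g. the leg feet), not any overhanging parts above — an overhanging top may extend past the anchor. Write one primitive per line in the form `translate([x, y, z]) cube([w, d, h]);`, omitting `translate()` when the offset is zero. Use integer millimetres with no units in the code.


translate([276, 329, 0]) cube([346, 261, 15]);
translate([276, 329, 15]) cube([346, 15, 349]);
translate([276, 575, 15]) cube([346, 15, 349]);
translate([276, 344, 15]) cube([15, 231, 349]);
translate([607, 344, 15]) cube([15, 231, 349]);


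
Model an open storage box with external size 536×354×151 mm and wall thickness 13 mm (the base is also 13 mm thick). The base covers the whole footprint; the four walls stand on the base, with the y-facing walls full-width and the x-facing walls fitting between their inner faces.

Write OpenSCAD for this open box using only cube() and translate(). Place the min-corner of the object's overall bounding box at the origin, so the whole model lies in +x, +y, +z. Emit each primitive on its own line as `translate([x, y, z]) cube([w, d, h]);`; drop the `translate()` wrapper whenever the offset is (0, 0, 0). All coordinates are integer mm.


cube([536, 354, 13]);
translate([0, 0, 13]) cube([536, 13, 138]);
translate([0, 341, 13]) cube([536, 13, 138]);
translate([0, 13, 13]) cube([13, 328, 138]);
translate([523, 13, 13]) cube([13, 328, 138]);


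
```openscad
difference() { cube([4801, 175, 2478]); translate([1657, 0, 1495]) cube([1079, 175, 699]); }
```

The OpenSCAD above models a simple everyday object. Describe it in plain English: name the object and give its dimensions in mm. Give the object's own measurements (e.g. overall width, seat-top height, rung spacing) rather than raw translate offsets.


A wall 4801 mm long (x), 175 mm thick (y), 2478 mm tall, with a rectangular window opening cut through it. The opening is 1079 mm wide and 699 mm tall; its sill is at z = 1495 mm and its near (−x) edge is 1657 mm from the wall's −x end. The opening passes through the full wall thickness.


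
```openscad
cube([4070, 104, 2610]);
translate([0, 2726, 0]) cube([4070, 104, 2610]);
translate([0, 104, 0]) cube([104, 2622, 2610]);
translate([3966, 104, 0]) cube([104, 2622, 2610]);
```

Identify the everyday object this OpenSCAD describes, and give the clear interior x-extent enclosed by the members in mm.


A house (or room) frame. The interior width is 3862 mm.

Four 2610 mm walls enclosing a rectangle with no floor or roof — a room or house frame. Outside width is 4070 mm and wall thickness is 104 mm, so the interior width is 4070 − 2 × 104 = 3862 mm.


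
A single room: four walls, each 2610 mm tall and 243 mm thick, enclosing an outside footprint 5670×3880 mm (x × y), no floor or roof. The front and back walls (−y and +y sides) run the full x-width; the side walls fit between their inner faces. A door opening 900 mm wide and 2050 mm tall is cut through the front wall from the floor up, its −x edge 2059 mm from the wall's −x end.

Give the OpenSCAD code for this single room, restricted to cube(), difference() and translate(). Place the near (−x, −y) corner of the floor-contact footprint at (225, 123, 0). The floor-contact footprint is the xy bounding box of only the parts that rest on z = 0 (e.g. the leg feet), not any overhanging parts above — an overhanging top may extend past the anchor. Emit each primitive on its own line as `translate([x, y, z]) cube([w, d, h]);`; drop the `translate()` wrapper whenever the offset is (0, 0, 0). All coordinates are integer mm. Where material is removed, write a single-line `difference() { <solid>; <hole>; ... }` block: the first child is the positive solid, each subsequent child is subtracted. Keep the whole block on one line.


difference() { translate([225, 123, 0]) cube([5670, 243, 2610]); translate([2284, 123, 0]) cube([900, 243, 2050]); }
translate([225, 3760, 0]) cube([5670, 243, 2610]);
translate([225, 366, 0]) cube([243, 3394, 2610]);
translate([5652, 366, 0]) cube([243, 3394, 2610]);


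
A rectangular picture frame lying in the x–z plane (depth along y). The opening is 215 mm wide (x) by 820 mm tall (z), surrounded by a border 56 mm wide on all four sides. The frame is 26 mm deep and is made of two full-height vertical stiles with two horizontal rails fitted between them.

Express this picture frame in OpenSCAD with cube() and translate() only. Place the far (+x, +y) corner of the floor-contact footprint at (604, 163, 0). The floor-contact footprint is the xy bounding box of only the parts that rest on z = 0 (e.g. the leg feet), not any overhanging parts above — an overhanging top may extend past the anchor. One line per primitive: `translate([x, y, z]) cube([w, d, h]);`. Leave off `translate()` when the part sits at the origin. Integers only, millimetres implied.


translate([277, 137, 0]) cube([56, 26, 932]);
translate([548, 137, 0]) cube([56, 26, 932]);
translate([333, 137, 0]) cube([215, 26, 56]);
translate([333, 137, 876]) cube([215, 26, 56]);


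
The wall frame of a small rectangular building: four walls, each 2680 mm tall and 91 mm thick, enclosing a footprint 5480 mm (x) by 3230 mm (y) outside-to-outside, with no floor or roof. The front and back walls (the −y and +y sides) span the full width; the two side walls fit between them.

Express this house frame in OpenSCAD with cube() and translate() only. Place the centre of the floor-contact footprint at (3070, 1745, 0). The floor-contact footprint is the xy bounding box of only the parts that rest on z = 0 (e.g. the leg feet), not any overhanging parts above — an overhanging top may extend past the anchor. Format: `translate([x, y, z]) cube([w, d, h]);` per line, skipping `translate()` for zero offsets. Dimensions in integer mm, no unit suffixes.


translate([330, 130, 0]) cube([5480, 91, 2680]);
translate([330, 3269, 0]) cube([5480, 91, 2680]);
translate([330, 221, 0]) cube([91, 3048, 2680]);
translate([5719, 221, 0]) cube([91, 3048, 2680]);


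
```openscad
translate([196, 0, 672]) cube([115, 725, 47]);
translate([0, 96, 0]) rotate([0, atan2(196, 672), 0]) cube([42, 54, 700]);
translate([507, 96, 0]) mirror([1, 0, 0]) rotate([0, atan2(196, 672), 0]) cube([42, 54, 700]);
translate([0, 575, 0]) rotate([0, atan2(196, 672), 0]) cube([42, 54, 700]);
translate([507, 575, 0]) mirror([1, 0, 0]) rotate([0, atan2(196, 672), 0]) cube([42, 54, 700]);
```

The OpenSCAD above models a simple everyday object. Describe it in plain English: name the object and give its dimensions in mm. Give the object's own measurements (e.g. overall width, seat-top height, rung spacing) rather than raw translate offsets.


A sawhorse. A 115×725×47 mm beam (x, y, z) sits on two A-frame leg pairs. Each pair is two raked legs of 42×54 mm section (54 mm along y) splaying symmetrically in x. Each leg rises 672 mm vertically over 196 mm of horizontal reach and is 700 mm long along its own axis. Every leg's outer bottom edge rests on the floor and its outer top edge meets a bottom edge of the beam — the left legs (tilting toward +x) meet the beam's −x bottom edge, the right legs (their mirror images, tilting toward −x) meet its +x bottom edge — so the leg tops tuck under the beam, the beam's underside is 672 mm above the floor, and the feet are 507 mm apart outside-to-outside with the beam centred between them. The two leg pairs are set in 96 mm from either end of the beam.


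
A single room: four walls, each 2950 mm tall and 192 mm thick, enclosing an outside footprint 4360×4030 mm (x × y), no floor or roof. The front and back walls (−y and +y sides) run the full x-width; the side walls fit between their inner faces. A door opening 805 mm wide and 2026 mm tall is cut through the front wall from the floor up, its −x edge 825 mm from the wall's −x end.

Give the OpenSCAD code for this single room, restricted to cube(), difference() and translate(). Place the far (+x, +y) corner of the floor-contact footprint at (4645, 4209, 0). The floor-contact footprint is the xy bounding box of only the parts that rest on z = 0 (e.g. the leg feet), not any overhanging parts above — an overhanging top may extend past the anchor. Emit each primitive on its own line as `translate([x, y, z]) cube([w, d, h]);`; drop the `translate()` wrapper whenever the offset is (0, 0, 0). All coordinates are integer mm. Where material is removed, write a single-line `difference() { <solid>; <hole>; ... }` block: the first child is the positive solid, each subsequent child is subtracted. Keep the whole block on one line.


difference() { translate([285, 179, 0]) cube([4360, 192, 2950]); translate([1110, 179, 0]) cube([805, 192, 2026]); }
translate([285, 4017, 0]) cube([4360, 192, 2950]);
translate([285, 371, 0]) cube([192, 3646, 2950]);
translate([4453, 371, 0]) cube([192, 3646, 2950]);


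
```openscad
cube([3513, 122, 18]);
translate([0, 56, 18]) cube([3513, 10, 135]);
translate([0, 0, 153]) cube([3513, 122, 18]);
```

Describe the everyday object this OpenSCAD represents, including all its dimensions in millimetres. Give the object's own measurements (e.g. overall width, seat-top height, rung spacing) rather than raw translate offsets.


An I-beam lying along x, 3513 mm long. Overall section height 171 mm. Two flanges 122 mm wide (y) and 18 mm thick, one on the floor and one at the top; a web 10 mm thick runs between them, centred on the flange width.


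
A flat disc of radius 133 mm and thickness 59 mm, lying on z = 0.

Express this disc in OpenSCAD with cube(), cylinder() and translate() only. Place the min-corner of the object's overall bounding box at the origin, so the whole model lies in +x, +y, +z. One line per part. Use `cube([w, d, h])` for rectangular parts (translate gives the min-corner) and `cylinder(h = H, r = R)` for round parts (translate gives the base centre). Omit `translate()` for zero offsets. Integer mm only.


translate([133, 133, 0]) cylinder(h = 59, r = 133);


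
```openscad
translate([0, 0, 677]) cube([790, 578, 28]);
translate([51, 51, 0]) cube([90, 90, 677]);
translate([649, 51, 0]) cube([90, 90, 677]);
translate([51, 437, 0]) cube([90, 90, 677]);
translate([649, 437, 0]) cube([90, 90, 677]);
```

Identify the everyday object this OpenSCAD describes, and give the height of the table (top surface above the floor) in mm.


A table. The table height is 705 mm.

A 790×578×28 slab sits at z = 677 on four 90 mm square posts — a table. The top surface is at 677 + 28 = 705 mm.


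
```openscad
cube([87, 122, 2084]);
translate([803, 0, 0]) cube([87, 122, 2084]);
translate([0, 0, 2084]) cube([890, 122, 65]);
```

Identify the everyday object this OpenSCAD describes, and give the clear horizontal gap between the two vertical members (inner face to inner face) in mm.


A door frame. The clear opening width is 716 mm.

Two 2084 mm tall posts with a header on top — a door frame. The left jamb is 87 mm wide at x = 0; the right jamb starts at x = 803. The clear opening is 803 − 87 = 716 mm.


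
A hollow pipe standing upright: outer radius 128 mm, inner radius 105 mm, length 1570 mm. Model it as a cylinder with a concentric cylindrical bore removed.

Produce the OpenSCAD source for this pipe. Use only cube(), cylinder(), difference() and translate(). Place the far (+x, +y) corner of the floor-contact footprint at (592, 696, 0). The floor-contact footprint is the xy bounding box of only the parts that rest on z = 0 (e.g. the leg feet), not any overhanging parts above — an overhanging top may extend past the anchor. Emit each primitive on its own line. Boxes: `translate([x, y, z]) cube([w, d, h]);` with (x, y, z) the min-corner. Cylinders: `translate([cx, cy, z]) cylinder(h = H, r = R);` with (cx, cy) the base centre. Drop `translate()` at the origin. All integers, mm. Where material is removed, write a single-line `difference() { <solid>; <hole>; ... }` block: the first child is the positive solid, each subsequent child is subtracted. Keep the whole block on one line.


difference() { translate([464, 568, 0]) cylinder(h = 1570, r = 128); translate([464, 568, 0]) cylinder(h = 1570, r = 105); }


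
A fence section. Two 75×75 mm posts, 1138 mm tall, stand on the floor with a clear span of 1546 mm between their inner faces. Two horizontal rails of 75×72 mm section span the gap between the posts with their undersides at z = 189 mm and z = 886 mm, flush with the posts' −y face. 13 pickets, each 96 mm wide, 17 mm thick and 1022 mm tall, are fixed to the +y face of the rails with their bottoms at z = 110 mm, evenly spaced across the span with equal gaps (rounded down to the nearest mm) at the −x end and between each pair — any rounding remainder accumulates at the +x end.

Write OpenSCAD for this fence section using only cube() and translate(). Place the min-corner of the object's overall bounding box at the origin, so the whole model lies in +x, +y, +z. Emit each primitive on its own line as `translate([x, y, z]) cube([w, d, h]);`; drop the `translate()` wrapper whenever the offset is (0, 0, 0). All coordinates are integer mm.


cube([75, 75, 1138]);
translate([1621, 0, 0]) cube([75, 75, 1138]);
translate([75, 0, 189]) cube([1546, 75, 72]);
translate([75, 0, 886]) cube([1546, 75, 72]);
translate([96, 75, 110]) cube([96, 17, 1022]);
translate([213, 75, 110]) cube([96, 17, 1022]);
translate([330, 75, 110]) cube([96, 17, 1022]);
translate([447, 75, 110]) cube([96, 17, 1022]);
translate([564, 75, 110]) cube([96, 17, 1022]);
translate([681, 75, 110]) cube([96, 17, 1022]);
translate([798, 75, 110]) cube([96, 17, 1022]);
translate([915, 75, 110]) cube([96, 17, 1022]);
translate([1032, 75, 110]) cube([96, 17, 1022]);
translate([1149, 75, 110]) cube([96, 17, 1022]);
translate([1266, 75, 110]) cube([96, 17, 1022]);
translate([1383, 75, 110]) cube([96, 17, 1022]);
translate([1500, 75, 110]) cube([96, 17, 1022]);


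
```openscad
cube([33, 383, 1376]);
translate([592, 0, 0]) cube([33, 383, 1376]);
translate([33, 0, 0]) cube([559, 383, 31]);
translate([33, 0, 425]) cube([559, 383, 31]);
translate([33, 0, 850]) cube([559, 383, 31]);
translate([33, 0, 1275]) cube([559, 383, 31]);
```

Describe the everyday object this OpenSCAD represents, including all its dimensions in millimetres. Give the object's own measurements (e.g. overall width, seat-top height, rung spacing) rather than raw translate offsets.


An open bookshelf. Two side panels, each 33 mm thick, 383 mm deep and 1376 mm tall, stand 625 mm apart (outside-to-outside). Between them sit 4 shelves, each 31 mm thick and 383 mm deep, spanning the full gap between the sides. The bottom shelf rests on the floor (its underside at z = 0) and the clear gap between one shelf's top and the next shelf's underside is 394 mm.


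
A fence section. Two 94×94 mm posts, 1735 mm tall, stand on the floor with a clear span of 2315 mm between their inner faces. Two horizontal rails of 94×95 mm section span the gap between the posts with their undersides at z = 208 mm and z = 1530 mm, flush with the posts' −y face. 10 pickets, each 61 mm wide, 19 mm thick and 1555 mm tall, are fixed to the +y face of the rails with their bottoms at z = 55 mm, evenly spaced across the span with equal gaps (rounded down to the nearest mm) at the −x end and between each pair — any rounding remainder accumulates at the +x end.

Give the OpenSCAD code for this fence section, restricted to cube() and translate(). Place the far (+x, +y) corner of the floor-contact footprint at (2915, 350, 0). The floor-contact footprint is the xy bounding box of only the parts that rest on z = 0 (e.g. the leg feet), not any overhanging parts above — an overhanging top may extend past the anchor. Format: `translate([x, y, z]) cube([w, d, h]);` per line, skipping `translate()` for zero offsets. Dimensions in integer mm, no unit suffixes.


translate([412, 256, 0]) cube([94, 94, 1735]);
translate([2821, 256, 0]) cube([94, 94, 1735]);
translate([506, 256, 208]) cube([2315, 94, 95]);
translate([506, 256, 1530]) cube([2315, 94, 95]);
translate([661, 350, 55]) cube([61, 19, 1555]);
translate([877, 350, 55]) cube([61, 19, 1555]);
translate([1093, 350, 55]) cube([61, 19, 1555]);
translate([1309, 350, 55]) cube([61, 19, 1555]);
translate([1525, 350, 55]) cube([61, 19, 1555]);
translate([1741, 350, 55]) cube([61, 19, 1555]);
translate([1957, 350, 55]) cube([61, 19, 1555]);
translate([2173, 350, 55]) cube([61, 19, 1555]);
translate([2389, 350, 55]) cube([61, 19, 1555]);
translate([2605, 350, 55]) cube([61, 19, 1555]);


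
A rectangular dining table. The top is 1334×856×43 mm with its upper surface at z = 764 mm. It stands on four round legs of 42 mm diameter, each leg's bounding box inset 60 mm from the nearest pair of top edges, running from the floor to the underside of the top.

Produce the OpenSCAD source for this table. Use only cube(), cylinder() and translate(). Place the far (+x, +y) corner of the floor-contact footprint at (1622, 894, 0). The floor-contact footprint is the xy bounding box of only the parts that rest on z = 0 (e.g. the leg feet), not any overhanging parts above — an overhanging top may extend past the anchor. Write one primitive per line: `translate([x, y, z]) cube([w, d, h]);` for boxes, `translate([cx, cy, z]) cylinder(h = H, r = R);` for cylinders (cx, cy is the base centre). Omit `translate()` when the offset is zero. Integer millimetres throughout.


translate([348, 98, 721]) cube([1334, 856, 43]);
translate([429, 179, 0]) cylinder(h = 721, r = 21);
translate([1601, 179, 0]) cylinder(h = 721, r = 21);
translate([429, 873, 0]) cylinder(h = 721, r = 21);
translate([1601, 873, 0]) cylinder(h = 721, r = 21);


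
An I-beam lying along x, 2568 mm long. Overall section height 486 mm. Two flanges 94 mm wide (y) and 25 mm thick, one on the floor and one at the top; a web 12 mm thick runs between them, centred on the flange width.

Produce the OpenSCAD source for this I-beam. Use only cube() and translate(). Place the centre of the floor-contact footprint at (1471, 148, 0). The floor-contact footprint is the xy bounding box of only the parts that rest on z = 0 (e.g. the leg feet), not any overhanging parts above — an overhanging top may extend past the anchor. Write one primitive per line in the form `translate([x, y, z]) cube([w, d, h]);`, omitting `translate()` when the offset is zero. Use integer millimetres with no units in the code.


translate([187, 101, 0]) cube([2568, 94, 25]);
translate([187, 142, 25]) cube([2568, 12, 436]);
translate([187, 101, 461]) cube([2568, 94, 25]);


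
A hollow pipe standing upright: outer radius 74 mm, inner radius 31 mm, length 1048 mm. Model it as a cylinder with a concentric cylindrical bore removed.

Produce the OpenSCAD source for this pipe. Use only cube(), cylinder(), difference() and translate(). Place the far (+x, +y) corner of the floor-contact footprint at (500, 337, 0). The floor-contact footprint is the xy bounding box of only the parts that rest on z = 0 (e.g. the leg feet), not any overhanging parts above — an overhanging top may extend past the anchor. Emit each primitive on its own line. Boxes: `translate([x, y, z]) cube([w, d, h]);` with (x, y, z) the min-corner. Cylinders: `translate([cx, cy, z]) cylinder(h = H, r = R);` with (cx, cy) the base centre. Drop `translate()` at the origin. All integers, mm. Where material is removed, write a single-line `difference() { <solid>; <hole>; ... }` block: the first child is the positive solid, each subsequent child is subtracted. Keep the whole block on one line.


difference() { translate([426, 263, 0]) cylinder(h = 1048, r = 74); translate([426, 263, 0]) cylinder(h = 1048, r = 31); }


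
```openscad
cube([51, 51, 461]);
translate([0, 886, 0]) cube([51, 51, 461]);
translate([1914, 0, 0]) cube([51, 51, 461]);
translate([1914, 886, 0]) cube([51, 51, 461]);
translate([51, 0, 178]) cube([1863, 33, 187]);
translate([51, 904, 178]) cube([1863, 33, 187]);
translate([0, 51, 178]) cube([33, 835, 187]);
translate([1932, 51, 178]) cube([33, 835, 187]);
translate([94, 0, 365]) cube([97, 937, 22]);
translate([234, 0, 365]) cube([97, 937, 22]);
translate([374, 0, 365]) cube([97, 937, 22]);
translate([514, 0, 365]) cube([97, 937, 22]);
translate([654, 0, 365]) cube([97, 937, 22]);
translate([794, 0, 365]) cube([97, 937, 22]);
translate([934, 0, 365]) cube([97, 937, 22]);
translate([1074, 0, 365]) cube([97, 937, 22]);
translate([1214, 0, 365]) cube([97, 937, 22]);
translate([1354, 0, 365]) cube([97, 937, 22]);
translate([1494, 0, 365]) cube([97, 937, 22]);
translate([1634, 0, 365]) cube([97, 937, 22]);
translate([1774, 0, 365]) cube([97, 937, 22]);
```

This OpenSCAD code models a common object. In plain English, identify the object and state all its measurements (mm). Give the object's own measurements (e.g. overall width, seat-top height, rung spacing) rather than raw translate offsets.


A bed frame 1965 mm long (x) by 937 mm wide (y). Four 51×51 mm corner posts, 461 mm tall, at the corners of the footprint. Four rails of 33 mm thickness and 187 mm height run between adjacent posts with their undersides at z = 178 mm, their outer faces flush with the outside of the frame (the two x-running rails run between the posts' inner faces; the two y-running rails run between the posts' inner faces). 13 slats, each 97 mm wide (x) and 22 mm thick, lie across the top of the two x-running rails, running the full 937 mm width of the frame in y; along x they sit between the end posts with a 43 mm gap after the −x posts and between neighbouring slats and before the +x posts.


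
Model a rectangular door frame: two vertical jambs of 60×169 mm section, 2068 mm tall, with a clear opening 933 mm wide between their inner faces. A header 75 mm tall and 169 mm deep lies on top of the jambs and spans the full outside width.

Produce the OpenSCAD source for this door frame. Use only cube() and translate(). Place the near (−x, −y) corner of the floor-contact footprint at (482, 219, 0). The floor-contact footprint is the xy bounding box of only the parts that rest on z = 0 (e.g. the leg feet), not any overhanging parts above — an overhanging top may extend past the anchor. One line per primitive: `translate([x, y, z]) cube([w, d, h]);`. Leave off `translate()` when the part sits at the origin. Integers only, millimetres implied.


translate([482, 219, 0]) cube([60, 169, 2068]);
translate([1475, 219, 0]) cube([60, 169, 2068]);
translate([482, 219, 2068]) cube([1053, 169, 75]);


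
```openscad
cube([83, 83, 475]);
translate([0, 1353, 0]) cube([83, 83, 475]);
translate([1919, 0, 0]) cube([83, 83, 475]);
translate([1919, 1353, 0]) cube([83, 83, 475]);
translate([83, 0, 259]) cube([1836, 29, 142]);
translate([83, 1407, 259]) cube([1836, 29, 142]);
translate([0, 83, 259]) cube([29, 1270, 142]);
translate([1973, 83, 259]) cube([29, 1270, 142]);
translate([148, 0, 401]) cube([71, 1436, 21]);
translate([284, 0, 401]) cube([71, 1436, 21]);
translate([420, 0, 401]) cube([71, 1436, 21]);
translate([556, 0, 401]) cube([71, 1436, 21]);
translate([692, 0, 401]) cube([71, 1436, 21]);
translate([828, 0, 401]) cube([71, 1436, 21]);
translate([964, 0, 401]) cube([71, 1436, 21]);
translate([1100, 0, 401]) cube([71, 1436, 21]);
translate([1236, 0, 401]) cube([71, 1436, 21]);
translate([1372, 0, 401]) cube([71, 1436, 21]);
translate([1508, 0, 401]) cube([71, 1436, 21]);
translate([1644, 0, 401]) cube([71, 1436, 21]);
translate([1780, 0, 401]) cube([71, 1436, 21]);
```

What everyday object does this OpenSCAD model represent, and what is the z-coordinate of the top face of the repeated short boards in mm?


A bed frame. The slat-top height is 422 mm.

Four posts, four rails, and a row of slats — a bed frame. Slats sit on the rails at z = 259 + 142 = 401; with slat thickness 21, the top is 422 mm.


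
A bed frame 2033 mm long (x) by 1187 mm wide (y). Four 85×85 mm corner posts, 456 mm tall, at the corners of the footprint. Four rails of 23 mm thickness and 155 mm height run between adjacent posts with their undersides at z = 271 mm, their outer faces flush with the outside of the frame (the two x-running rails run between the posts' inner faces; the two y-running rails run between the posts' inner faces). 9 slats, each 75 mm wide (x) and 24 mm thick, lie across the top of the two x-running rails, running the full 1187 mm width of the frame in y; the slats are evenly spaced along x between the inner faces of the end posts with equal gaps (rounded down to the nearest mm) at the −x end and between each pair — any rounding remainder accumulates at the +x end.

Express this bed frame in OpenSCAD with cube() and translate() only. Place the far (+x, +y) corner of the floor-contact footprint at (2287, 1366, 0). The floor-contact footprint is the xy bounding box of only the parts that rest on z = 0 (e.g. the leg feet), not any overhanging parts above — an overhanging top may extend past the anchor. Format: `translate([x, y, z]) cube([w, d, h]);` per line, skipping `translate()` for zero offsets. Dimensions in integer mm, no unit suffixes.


translate([254, 179, 0]) cube([85, 85, 456]);
translate([254, 1281, 0]) cube([85, 85, 456]);
translate([2202, 179, 0]) cube([85, 85, 456]);
translate([2202, 1281, 0]) cube([85, 85, 456]);
translate([339, 179, 271]) cube([1863, 23, 155]);
translate([339, 1343, 271]) cube([1863, 23, 155]);
translate([254, 264, 271]) cube([23, 1017, 155]);
translate([2264, 264, 271]) cube([23, 1017, 155]);
translate([457, 179, 426]) cube([75, 1187, 24]);
translate([650, 179, 426]) cube([75, 1187, 24]);
translate([843, 179, 426]) cube([75, 1187, 24]);
translate([1036, 179, 426]) cube([75, 1187, 24]);
translate([1229, 179, 426]) cube([75, 1187, 24]);
translate([1422, 179, 426]) cube([75, 1187, 24]);
translate([1615, 179, 426]) cube([75, 1187, 24]);
translate([1808, 179, 426]) cube([75, 1187, 24]);
translate([2001, 179, 426]) cube([75, 1187, 24]);


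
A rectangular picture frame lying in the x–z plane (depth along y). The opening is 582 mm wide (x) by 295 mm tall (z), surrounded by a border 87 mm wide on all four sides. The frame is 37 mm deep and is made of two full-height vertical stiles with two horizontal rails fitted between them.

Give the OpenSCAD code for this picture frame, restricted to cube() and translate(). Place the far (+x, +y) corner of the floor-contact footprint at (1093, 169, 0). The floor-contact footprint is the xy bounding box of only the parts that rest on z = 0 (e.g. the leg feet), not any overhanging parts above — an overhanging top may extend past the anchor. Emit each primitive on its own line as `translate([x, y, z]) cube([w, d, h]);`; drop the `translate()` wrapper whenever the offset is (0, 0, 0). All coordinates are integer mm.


translate([337, 132, 0]) cube([87, 37, 469]);
translate([1006, 132, 0]) cube([87, 37, 469]);
translate([424, 132, 0]) cube([582, 37, 87]);
translate([424, 132, 382]) cube([582, 37, 87]);


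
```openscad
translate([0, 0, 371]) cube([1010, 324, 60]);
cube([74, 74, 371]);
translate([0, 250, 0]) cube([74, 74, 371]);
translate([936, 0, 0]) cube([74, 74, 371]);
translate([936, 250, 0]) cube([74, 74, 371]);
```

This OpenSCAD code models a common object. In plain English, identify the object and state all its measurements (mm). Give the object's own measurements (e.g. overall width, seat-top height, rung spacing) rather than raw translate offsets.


A long wooden bench with a 1010 mm (x) × 324 mm (y) seat, 60 mm thick, its top surface 431 mm above the floor. Four 74 mm square legs at the seat corners, flush with the edges, run from z = 0 to the seat underside.


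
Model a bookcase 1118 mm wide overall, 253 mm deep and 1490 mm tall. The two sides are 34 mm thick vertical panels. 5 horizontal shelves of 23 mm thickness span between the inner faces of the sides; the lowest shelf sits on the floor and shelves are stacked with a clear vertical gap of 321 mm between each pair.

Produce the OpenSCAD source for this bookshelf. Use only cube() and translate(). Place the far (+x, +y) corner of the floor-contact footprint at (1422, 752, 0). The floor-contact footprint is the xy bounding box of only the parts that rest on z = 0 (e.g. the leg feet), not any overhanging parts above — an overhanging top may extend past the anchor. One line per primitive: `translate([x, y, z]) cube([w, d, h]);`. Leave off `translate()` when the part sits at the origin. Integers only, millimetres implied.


translate([304, 499, 0]) cube([34, 253, 1490]);
translate([1388, 499, 0]) cube([34, 253, 1490]);
translate([338, 499, 0]) cube([1050, 253, 23]);
translate([338, 499, 344]) cube([1050, 253, 23]);
translate([338, 499, 688]) cube([1050, 253, 23]);
translate([338, 499, 1032]) cube([1050, 253, 23]);
translate([338, 499, 1376]) cube([1050, 253, 23]);


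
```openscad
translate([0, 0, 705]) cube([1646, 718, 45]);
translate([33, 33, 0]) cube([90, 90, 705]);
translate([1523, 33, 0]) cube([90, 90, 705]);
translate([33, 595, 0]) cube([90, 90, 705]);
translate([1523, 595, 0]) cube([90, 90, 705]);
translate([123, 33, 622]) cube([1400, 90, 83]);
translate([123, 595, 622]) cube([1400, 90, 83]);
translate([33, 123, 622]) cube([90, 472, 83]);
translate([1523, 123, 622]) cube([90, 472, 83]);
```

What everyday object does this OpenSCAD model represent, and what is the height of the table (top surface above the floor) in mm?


A table. The table height is 750 mm.

A 1646×718×45 slab sits at z = 705 on four 90 mm square posts — a table. The top surface is at 705 + 45 = 750 mm.


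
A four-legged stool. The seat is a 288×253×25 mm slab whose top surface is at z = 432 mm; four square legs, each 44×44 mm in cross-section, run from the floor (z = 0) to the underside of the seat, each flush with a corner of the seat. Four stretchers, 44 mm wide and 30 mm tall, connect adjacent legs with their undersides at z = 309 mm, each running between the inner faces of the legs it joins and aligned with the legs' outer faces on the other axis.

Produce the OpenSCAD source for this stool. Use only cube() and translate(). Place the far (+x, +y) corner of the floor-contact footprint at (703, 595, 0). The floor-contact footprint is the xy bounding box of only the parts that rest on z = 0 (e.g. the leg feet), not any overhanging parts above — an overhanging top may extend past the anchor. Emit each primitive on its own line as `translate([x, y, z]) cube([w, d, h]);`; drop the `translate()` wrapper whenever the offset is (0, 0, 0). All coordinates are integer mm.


translate([415, 342, 407]) cube([288, 253, 25]);
translate([415, 342, 0]) cube([44, 44, 407]);
translate([659, 342, 0]) cube([44, 44, 407]);
translate([415, 551, 0]) cube([44, 44, 407]);
translate([659, 551, 0]) cube([44, 44, 407]);
translate([459, 342, 309]) cube([200, 44, 30]);
translate([459, 551, 309]) cube([200, 44, 30]);
translate([415, 386, 309]) cube([44, 165, 30]);
translate([659, 386, 309]) cube([44, 165, 30]);


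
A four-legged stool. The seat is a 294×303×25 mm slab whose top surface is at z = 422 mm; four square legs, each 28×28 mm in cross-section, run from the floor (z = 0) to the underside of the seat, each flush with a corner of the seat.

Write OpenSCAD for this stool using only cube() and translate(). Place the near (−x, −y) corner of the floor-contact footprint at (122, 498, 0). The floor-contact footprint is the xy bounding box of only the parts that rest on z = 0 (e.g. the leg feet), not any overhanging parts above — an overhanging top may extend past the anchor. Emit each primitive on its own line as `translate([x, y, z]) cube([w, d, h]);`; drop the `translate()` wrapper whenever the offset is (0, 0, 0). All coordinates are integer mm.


translate([122, 498, 397]) cube([294, 303, 25]);
translate([122, 498, 0]) cube([28, 28, 397]);
translate([388, 498, 0]) cube([28, 28, 397]);
translate([122, 773, 0]) cube([28, 28, 397]);
translate([388, 773, 0]) cube([28, 28, 397]);


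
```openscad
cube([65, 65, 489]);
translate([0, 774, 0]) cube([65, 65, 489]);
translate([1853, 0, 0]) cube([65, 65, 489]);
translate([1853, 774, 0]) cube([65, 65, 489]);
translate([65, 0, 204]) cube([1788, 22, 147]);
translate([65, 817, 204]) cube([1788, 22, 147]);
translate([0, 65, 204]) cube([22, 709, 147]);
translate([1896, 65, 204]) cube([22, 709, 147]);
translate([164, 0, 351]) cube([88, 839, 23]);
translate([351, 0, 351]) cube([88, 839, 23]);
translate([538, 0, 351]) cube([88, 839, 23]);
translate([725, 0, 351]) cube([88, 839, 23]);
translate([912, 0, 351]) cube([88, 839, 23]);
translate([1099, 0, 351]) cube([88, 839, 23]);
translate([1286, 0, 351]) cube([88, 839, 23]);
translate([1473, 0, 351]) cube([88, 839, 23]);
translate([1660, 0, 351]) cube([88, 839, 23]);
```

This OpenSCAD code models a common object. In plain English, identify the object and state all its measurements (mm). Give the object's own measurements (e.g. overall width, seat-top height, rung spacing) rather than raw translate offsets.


A bed frame 1918 mm long (x) by 839 mm wide (y). Four 65×65 mm corner posts, 489 mm tall, at the corners of the footprint. Four rails of 22 mm thickness and 147 mm height run between adjacent posts with their undersides at z = 204 mm, their outer faces flush with the outside of the frame (the two x-running rails run between the posts' inner faces; the two y-running rails run between the posts' inner faces). 9 slats, each 88 mm wide (x) and 23 mm thick, lie across the top of the two x-running rails, running the full 839 mm width of the frame in y; along x they sit between the end posts with a 99 mm gap after the −x posts and between neighbouring slats, leaving 105 mm before the +x posts.


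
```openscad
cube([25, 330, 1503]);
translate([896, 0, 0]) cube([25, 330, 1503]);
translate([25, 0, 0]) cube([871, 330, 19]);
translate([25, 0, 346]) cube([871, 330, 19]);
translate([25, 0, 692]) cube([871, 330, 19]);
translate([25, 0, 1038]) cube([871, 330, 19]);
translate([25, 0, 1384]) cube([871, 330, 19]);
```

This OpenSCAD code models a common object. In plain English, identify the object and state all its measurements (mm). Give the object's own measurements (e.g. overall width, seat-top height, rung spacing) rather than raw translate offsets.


An open bookshelf. Two side panels, each 25 mm thick, 330 mm deep and 1503 mm tall, stand 921 mm apart (outside-to-outside). Between them sit 5 shelves, each 19 mm thick and 330 mm deep, spanning the full gap between the sides. The bottom shelf rests on the floor (its underside at z = 0) and the clear gap between one shelf's top and the next shelf's underside is 327 mm.


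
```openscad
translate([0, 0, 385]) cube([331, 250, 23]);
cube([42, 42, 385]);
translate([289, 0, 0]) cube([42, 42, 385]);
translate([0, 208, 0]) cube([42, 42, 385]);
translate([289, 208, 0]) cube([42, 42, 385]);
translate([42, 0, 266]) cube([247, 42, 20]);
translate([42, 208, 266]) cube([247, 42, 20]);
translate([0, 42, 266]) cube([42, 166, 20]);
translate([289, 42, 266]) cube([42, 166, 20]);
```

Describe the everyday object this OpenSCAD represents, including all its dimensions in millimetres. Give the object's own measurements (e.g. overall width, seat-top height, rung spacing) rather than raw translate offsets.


A four-legged stool. The seat is a 331×250×23 mm slab whose top surface is at z = 408 mm; four square legs, each 42×42 mm in cross-section, run from the floor (z = 0) to the underside of the seat, each flush with a corner of the seat. Four stretchers, 42 mm wide and 20 mm tall, connect adjacent legs with their undersides at z = 266 mm, each running between the inner faces of the legs it joins and aligned with the legs' outer faces on the other axis.


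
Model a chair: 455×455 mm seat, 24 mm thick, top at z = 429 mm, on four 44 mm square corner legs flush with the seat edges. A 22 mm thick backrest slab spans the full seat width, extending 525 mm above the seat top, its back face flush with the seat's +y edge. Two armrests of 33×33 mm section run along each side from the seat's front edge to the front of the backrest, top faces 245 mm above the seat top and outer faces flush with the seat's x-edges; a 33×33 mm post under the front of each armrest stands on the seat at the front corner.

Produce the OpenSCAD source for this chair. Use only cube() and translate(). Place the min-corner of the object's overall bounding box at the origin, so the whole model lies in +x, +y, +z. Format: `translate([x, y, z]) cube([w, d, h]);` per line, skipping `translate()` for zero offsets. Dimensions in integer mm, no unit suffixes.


translate([0, 0, 405]) cube([455, 455, 24]);
cube([44, 44, 405]);
translate([411, 0, 0]) cube([44, 44, 405]);
translate([0, 411, 0]) cube([44, 44, 405]);
translate([411, 411, 0]) cube([44, 44, 405]);
translate([0, 433, 429]) cube([455, 22, 525]);
translate([0, 0, 641]) cube([33, 433, 33]);
translate([422, 0, 641]) cube([33, 433, 33]);
translate([0, 0, 429]) cube([33, 33, 212]);
translate([422, 0, 429]) cube([33, 33, 212]);


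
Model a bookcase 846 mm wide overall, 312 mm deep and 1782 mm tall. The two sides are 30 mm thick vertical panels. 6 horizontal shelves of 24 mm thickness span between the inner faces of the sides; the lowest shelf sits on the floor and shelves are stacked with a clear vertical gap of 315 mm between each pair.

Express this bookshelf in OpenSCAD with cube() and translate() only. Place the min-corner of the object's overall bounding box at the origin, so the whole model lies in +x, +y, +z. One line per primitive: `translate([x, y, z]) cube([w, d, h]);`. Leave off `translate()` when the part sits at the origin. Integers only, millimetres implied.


cube([30, 312, 1782]);
translate([816, 0, 0]) cube([30, 312, 1782]);
translate([30, 0, 0]) cube([786, 312, 24]);
translate([30, 0, 339]) cube([786, 312, 24]);
translate([30, 0, 678]) cube([786, 312, 24]);
translate([30, 0, 1017]) cube([786, 312, 24]);
translate([30, 0, 1356]) cube([786, 312, 24]);
translate([30, 0, 1695]) cube([786, 312, 24]);


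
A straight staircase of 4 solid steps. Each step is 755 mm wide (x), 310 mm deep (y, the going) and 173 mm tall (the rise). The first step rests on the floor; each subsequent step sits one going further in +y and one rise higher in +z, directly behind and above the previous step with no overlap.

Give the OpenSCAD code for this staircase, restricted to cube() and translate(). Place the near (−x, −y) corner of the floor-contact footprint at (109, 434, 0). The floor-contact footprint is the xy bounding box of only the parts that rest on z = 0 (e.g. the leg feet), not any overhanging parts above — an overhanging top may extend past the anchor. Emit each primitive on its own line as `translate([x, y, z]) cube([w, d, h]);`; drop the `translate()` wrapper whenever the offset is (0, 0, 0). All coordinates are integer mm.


translate([109, 434, 0]) cube([755, 310, 173]);
translate([109, 744, 173]) cube([755, 310, 173]);
translate([109, 1054, 346]) cube([755, 310, 173]);
translate([109, 1364, 519]) cube([755, 310, 173]);


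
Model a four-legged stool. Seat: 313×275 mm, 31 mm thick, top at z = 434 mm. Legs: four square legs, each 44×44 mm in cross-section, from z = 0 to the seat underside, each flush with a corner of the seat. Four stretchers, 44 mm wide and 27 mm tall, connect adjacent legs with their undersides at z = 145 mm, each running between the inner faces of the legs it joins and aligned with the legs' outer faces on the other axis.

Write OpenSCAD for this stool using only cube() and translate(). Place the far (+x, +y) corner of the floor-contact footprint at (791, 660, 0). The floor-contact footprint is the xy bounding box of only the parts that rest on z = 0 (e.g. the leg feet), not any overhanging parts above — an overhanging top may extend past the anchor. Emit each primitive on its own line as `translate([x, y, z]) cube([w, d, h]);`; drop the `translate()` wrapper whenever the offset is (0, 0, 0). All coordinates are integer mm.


translate([478, 385, 403]) cube([313, 275, 31]);
translate([478, 385, 0]) cube([44, 44, 403]);
translate([747, 385, 0]) cube([44, 44, 403]);
translate([478, 616, 0]) cube([44, 44, 403]);
translate([747, 616, 0]) cube([44, 44, 403]);
translate([522, 385, 145]) cube([225, 44, 27]);
translate([522, 616, 145]) cube([225, 44, 27]);
translate([478, 429, 145]) cube([44, 187, 27]);
translate([747, 429, 145]) cube([44, 187, 27]);
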